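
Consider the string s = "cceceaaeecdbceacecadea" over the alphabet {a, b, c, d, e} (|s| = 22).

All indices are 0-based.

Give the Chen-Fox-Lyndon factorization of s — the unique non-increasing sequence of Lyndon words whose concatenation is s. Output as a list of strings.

emit factor 1: 'ccece' (i=0, period=5)
emit factor 2: 'aaeecdbceacecade' (i=5, period=16)
emit factor 3: 'a' (i=21, period=1)

["ccece", "aaeecdbceacecade", "a"]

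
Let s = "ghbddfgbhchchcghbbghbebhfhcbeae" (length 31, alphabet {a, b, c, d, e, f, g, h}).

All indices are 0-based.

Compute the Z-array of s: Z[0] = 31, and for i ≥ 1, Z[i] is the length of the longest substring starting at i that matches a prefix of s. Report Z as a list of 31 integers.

Z[0]=31
i=1: outside box; Z[1]=0
i=2: outside box; Z[2]=0
i=3: outside box; Z[3]=0
i=4: outside box; Z[4]=0
i=5: outside box; Z[5]=0
i=6: outside box; Z[6]=1 extend→box=[6,7)
i=7: outside box; Z[7]=0
i=8: outside box; Z[8]=0
i=9: outside box; Z[9]=0
i=10: outside box; Z[10]=0
i=11: outside box; Z[11]=0
i=12: outside box; Z[12]=0
i=13: outside box; Z[13]=0
i=14: outside box; Z[14]=3 extend→box=[14,17)
i=15: min(r-i=2, Z[1]=0)=0; Z[15]=0
i=16: min(r-i=1, Z[2]=0)=0; Z[16]=0
i=17: outside box; Z[17]=0
i=18: outside box; Z[18]=3 extend→box=[18,21)
i=19: min(r-i=2, Z[1]=0)=0; Z[19]=0
i=20: min(r-i=1, Z[2]=0)=0; Z[20]=0
i=21: outside box; Z[21]=0
i=22: outside box; Z[22]=0
i=23: outside box; Z[23]=0
i=24: outside box; Z[24]=0
i=25: outside box; Z[25]=0
i=26: outside box; Z[26]=0
i=27: outside box; Z[27]=0
i=28: outside box; Z[28]=0
i=29: outside box; Z[29]=0
i=30: outside box; Z[30]=0

[31, 0, 0, 0, 0, 0, 1, 0, 0, 0, 0, 0, 0, 0, 3, 0, 0, 0, 3, 0, 0, 0, 0, 0, 0, 0, 0, 0, 0, 0, 0]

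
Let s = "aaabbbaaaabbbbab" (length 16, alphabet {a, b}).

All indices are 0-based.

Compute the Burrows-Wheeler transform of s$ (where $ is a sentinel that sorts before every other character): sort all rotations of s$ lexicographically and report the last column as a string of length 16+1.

bb$aaabaaabbbbaba

rank  rotation           last
    0  $aaabbbaaaabbbbab  b
    1  aaaabbbbab$aaabbb  b
    2  aaabbbaaaabbbbab$  $
    3  aaabbbbab$aaabbba  a
    4  aabbbaaaabbbbab$a  a
    5  aabbbbab$aaabbbaa  a
    6  ab$aaabbbaaaabbbb  b
    7  abbbaaaabbbbab$aa  a
    8  abbbbab$aaabbbaaa  a
    9  b$aaabbbaaaabbbba  a
   10  baaaabbbbab$aaabb  b
   11  bab$aaabbbaaaabbb  b
   12  bbaaaabbbbab$aaab  b
   13  bbab$aaabbbaaaabb  b
   14  bbbaaaabbbbab$aaa  a
   15  bbbab$aaabbbaaaab  b
   16  bbbbab$aaabbbaaaa  a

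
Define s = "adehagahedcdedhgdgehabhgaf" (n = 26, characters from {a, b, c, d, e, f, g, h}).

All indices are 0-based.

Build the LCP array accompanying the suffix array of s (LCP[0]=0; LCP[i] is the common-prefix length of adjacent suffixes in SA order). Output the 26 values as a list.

[0, 1, 1, 1, 1, 0, 0, 0, 1, 2, 1, 1, 0, 2, 1, 3, 0, 0, 2, 1, 1, 0, 2, 1, 1, 2]

rank→(start, suffix):
  0 → (20, 'abhgaf')
  1 → (0, 'adehagahedcdedhgdgehabhgaf')
  2 → (24, 'af')
  3 → (4, 'agahedcdedhgdgehabhgaf')
  4 → (6, 'ahedcdedhgdgehabhgaf')
  5 → (21, 'bhgaf')
  6 → (10, 'cdedhgdgehabhgaf')
  7 → (9, 'dcdedhgdgehabhgaf')
  8 → (11, 'dedhgdgehabhgaf')
  9 → (1, 'dehagahedcdedhgdgehabhgaf')
  10 → (16, 'dgehabhgaf')
  11 → (13, 'dhgdgehabhgaf')
  12 → (8, 'edcdedhgdgehabhgaf')
  13 → (12, 'edhgdgehabhgaf')
  14 → (18, 'ehabhgaf')
  15 → (2, 'ehagahedcdedhgdgehabhgaf')
  16 → (25, 'f')
  17 → (23, 'gaf')
  18 → (5, 'gahedcdedhgdgehabhgaf')
  19 → (15, 'gdgehabhgaf')
  20 → (17, 'gehabhgaf')
  21 → (19, 'habhgaf')
  22 → (3, 'hagahedcdedhgdgehabhgaf')
  23 → (7, 'hedcdedhgdgehabhgaf')
  24 → (22, 'hgaf')
  25 → (14, 'hgdgehabhgaf')

SA = [20, 0, 24, 4, 6, 21, 10, 9, 11, 1, 16, 13, 8, 12, 18, 2, 25, 23, 5, 15, 17, 19, 3, 7, 22, 14]
i: (SA[i-1],SA[i]) lcp shared
  1: (20,0) 1 'a'
  2: (0,24) 1 'a'
  3: (24,4) 1 'a'
  4: (4,6) 1 'a'
  5: (6,21) 0 ''
  6: (21,10) 0 ''
  7: (10,9) 0 ''
  8: (9,11) 1 'd'
  9: (11,1) 2 'de'
  10: (1,16) 1 'd'
  11: (16,13) 1 'd'
  12: (13,8) 0 ''
  13: (8,12) 2 'ed'
  14: (12,18) 1 'e'
  15: (18,2) 3 'eha'
  16: (2,25) 0 ''
  17: (25,23) 0 ''
  18: (23,5) 2 'ga'
  19: (5,15) 1 'g'
  20: (15,17) 1 'g'
  21: (17,19) 0 ''
  22: (19,3) 2 'ha'
  23: (3,7) 1 'h'
  24: (7,22) 1 'h'
  25: (22,14) 2 'hg'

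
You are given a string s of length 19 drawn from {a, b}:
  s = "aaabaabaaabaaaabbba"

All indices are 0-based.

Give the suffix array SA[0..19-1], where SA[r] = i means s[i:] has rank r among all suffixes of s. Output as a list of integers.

[18, 11, 7, 0, 12, 8, 4, 1, 13, 9, 5, 2, 14, 17, 10, 6, 3, 16, 15]

sorted suffixes:
  #0 SA[0]=18  'a'
  #1 SA[1]=11  'aaaabbba'
  #2 SA[2]=7  'aaabaaaabbba'
  #3 SA[3]=0  'aaabaabaaabaaaabbba'
  #4 SA[4]=12  'aaabbba'
  #5 SA[5]=8  'aabaaaabbba'
  #6 SA[6]=4  'aabaaabaaaabbba'
  #7 SA[7]=1  'aabaabaaabaaaabbba'
  #8 SA[8]=13  'aabbba'
  #9 SA[9]=9  'abaaaabbba'
  #10 SA[10]=5  'abaaabaaaabbba'
  #11 SA[11]=2  'abaabaaabaaaabbba'
  #12 SA[12]=14  'abbba'
  #13 SA[13]=17  'ba'
  #14 SA[14]=10  'baaaabbba'
  #15 SA[15]=6  'baaabaaaabbba'
  #16 SA[16]=3  'baabaaabaaaabbba'
  #17 SA[17]=16  'bba'
  #18 SA[18]=15  'bbba'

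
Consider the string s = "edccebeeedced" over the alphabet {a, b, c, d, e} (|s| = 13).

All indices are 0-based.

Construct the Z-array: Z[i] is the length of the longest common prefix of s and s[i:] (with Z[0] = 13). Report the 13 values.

Z[0]=13
i=1: i≥r, start 0; Z[1]=0
i=2: i≥r, start 0; Z[2]=0
i=3: i≥r, start 0; Z[3]=0
i=4: i≥r, start 0; Z[4]=1 scan→box=[4,5)
i=5: i≥r, start 0; Z[5]=0
i=6: i≥r, start 0; Z[6]=1 scan→box=[6,7)
i=7: i≥r, start 0; Z[7]=1 scan→box=[7,8)
i=8: i≥r, start 0; Z[8]=3 scan→box=[8,11)
i=9: min(r-i=2, Z[1]=0)=0; Z[9]=0
i=10: min(r-i=1, Z[2]=0)=0; Z[10]=0
i=11: i≥r, start 0; Z[11]=2 scan→box=[11,13)
i=12: min(r-i=1, Z[1]=0)=0; Z[12]=0

[13, 0, 0, 0, 1, 0, 1, 1, 3, 0, 0, 2, 0]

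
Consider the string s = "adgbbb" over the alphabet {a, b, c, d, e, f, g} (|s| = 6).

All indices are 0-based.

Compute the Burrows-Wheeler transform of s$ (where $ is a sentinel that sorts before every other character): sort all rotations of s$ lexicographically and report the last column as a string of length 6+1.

rank  rotation last
    0  $adgbbb  b
    1  adgbbb$  $
    2  b$adgbb  b
    3  bb$adgb  b
    4  bbb$adg  g
    5  dgbbb$a  a
    6  gbbb$ad  d

b$bbgad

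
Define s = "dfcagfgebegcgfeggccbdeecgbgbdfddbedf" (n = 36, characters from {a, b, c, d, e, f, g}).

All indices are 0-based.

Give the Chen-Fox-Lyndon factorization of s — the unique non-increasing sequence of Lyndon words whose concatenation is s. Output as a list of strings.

emit factor 1: 'df' (i=0, period=2)
emit factor 2: 'c' (i=2, period=1)
emit factor 3: 'agfgebegcgfeggccbdeecgbgbdfddbedf' (i=3, period=33)

["df", "c", "agfgebegcgfeggccbdeecgbgbdfddbedf"]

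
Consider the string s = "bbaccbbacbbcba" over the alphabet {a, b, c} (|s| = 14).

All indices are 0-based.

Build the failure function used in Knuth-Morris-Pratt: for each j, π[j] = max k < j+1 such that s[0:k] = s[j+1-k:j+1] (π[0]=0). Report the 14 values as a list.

π[0] = 0
j=1 s[j]='b': π[1]=1 (border 'b')
j=2 s[j]='a': k: 1→0; π[2]=0 (border '')
j=3 s[j]='c': π[3]=0 (border '')
j=4 s[j]='c': π[4]=0 (border '')
j=5 s[j]='b': π[5]=1 (border 'b')
j=6 s[j]='b': π[6]=2 (border 'bb')
j=7 s[j]='a': π[7]=3 (border 'bba')
j=8 s[j]='c': π[8]=4 (border 'bbac')
j=9 s[j]='b': k: 4→0; π[9]=1 (border 'b')
j=10 s[j]='b': π[10]=2 (border 'bb')
j=11 s[j]='c': k: 2→1→0; π[11]=0 (border '')
j=12 s[j]='b': π[12]=1 (border 'b')
j=13 s[j]='a': k: 1→0; π[13]=0 (border '')

[0, 1, 0, 0, 0, 1, 2, 3, 4, 1, 2, 0, 1, 0]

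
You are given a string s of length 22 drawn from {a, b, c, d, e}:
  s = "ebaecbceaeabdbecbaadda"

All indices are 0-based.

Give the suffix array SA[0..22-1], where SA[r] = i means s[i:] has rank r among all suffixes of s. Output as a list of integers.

rank→(start, suffix):
  0 → (21, 'a')
  1 → (17, 'aadda')
  2 → (10, 'abdbecbaadda')
  3 → (18, 'adda')
  4 → (8, 'aeabdbecbaadda')
  5 → (2, 'aecbceaeabdbecbaadda')
  6 → (16, 'baadda')
  7 → (1, 'baecbceaeabdbecbaadda')
  8 → (5, 'bceaeabdbecbaadda')
  9 → (11, 'bdbecbaadda')
  10 → (13, 'becbaadda')
  11 → (15, 'cbaadda')
  12 → (4, 'cbceaeabdbecbaadda')
  13 → (6, 'ceaeabdbecbaadda')
  14 → (20, 'da')
  15 → (12, 'dbecbaadda')
  16 → (19, 'dda')
  17 → (9, 'eabdbecbaadda')
  18 → (7, 'eaeabdbecbaadda')
  19 → (0, 'ebaecbceaeabdbecbaadda')
  20 → (14, 'ecbaadda')
  21 → (3, 'ecbceaeabdbecbaadda')

[21, 17, 10, 18, 8, 2, 16, 1, 5, 11, 13, 15, 4, 6, 20, 12, 19, 9, 7, 0, 14, 3]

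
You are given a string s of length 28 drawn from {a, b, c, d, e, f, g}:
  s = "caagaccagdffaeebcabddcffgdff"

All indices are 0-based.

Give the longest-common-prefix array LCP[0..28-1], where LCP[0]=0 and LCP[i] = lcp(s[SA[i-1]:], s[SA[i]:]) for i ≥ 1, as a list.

sorted suffixes:
  #0 SA[0]=1  'aagaccagdffaeebcabddcffgdff'
  #1 SA[1]=17  'abddcffgdff'
  #2 SA[2]=4  'accagdffaeebcabddcffgdff'
  #3 SA[3]=12  'aeebcabddcffgdff'
  #4 SA[4]=2  'agaccagdffaeebcabddcffgdff'
  #5 SA[5]=7  'agdffaeebcabddcffgdff'
  #6 SA[6]=15  'bcabddcffgdff'
  #7 SA[7]=18  'bddcffgdff'
  #8 SA[8]=0  'caagaccagdffaeebcabddcffgdff'
  #9 SA[9]=16  'cabddcffgdff'
  #10 SA[10]=6  'cagdffaeebcabddcffgdff'
  #11 SA[11]=5  'ccagdffaeebcabddcffgdff'
  #12 SA[12]=21  'cffgdff'
  #13 SA[13]=20  'dcffgdff'
  #14 SA[14]=19  'ddcffgdff'
  #15 SA[15]=25  'dff'
  #16 SA[16]=9  'dffaeebcabddcffgdff'
  #17 SA[17]=14  'ebcabddcffgdff'
  #18 SA[18]=13  'eebcabddcffgdff'
  #19 SA[19]=27  'f'
  #20 SA[20]=11  'faeebcabddcffgdff'
  #21 SA[21]=26  'ff'
  #22 SA[22]=10  'ffaeebcabddcffgdff'
  #23 SA[23]=22  'ffgdff'
  #24 SA[24]=23  'fgdff'
  #25 SA[25]=3  'gaccagdffaeebcabddcffgdff'
  #26 SA[26]=24  'gdff'
  #27 SA[27]=8  'gdffaeebcabddcffgdff'

SA = [1, 17, 4, 12, 2, 7, 15, 18, 0, 16, 6, 5, 21, 20, 19, 25, 9, 14, 13, 27, 11, 26, 10, 22, 23, 3, 24, 8]
rank  pair      lcp
   1  s[1:],s[17:]  1  'a'
   2  s[17:],s[4:]  1  'a'
   3  s[4:],s[12:]  1  'a'
   4  s[12:],s[2:]  1  'a'
   5  s[2:],s[7:]  2  'ag'
   6  s[7:],s[15:]  0  ''
   7  s[15:],s[18:]  1  'b'
   8  s[18:],s[0:]  0  ''
   9  s[0:],s[16:]  2  'ca'
  10  s[16:],s[6:]  2  'ca'
  11  s[6:],s[5:]  1  'c'
  12  s[5:],s[21:]  1  'c'
  13  s[21:],s[20:]  0  ''
  14  s[20:],s[19:]  1  'd'
  15  s[19:],s[25:]  1  'd'
  16  s[25:],s[9:]  3  'dff'
  17  s[9:],s[14:]  0  ''
  18  s[14:],s[13:]  1  'e'
  19  s[13:],s[27:]  0  ''
  20  s[27:],s[11:]  1  'f'
  21  s[11:],s[26:]  1  'f'
  22  s[26:],s[10:]  2  'ff'
  23  s[10:],s[22:]  2  'ff'
  24  s[22:],s[23:]  1  'f'
  25  s[23:],s[3:]  0  ''
  26  s[3:],s[24:]  1  'g'
  27  s[24:],s[8:]  4  'gdff'

[0, 1, 1, 1, 1, 2, 0, 1, 0, 2, 2, 1, 1, 0, 1, 1, 3, 0, 1, 0, 1, 1, 2, 2, 1, 0, 1, 4]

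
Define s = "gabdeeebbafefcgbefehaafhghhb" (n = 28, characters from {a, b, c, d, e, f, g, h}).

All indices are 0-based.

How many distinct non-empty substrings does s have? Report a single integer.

382

rank | idx | suffix
   0 |  20 | aafhghhb
   1 |   1 | abdeeebbafefcgbefehaafhghhb
   2 |   9 | afefcgbefehaafhghhb
   3 |  21 | afhghhb
   4 |  27 | b
   5 |   8 | bafefcgbefehaafhghhb
   6 |   7 | bbafefcgbefehaafhghhb
   7 |   2 | bdeeebbafefcgbefehaafhghhb
   8 |  15 | befehaafhghhb
   9 |  13 | cgbefehaafhghhb
  10 |   3 | deeebbafefcgbefehaafhghhb
  11 |   6 | ebbafefcgbefehaafhghhb
  12 |   5 | eebbafefcgbefehaafhghhb
  13 |   4 | eeebbafefcgbefehaafhghhb
  14 |  11 | efcgbefehaafhghhb
  15 |  16 | efehaafhghhb
  16 |  18 | ehaafhghhb
  17 |  12 | fcgbefehaafhghhb
  18 |  10 | fefcgbefehaafhghhb
  19 |  17 | fehaafhghhb
  20 |  22 | fhghhb
  21 |   0 | gabdeeebbafefcgbefehaafhghhb
  22 |  14 | gbefehaafhghhb
  23 |  24 | ghhb
  24 |  19 | haafhghhb
  25 |  26 | hb
  26 |  23 | hghhb
  27 |  25 | hhb

SA = [20, 1, 9, 21, 27, 8, 7, 2, 15, 13, 3, 6, 5, 4, 11, 16, 18, 12, 10, 17, 22, 0, 14, 24, 19, 26, 23, 25]
rank  pair      lcp
   1  s[20:],s[1:]  1  'a'
   2  s[1:],s[9:]  1  'a'
   3  s[9:],s[21:]  2  'af'
   4  s[21:],s[27:]  0  ''
   5  s[27:],s[8:]  1  'b'
   6  s[8:],s[7:]  1  'b'
   7  s[7:],s[2:]  1  'b'
   8  s[2:],s[15:]  1  'b'
   9  s[15:],s[13:]  0  ''
  10  s[13:],s[3:]  0  ''
  11  s[3:],s[6:]  0  ''
  12  s[6:],s[5:]  1  'e'
  13  s[5:],s[4:]  2  'ee'
  14  s[4:],s[11:]  1  'e'
  15  s[11:],s[16:]  2  'ef'
  16  s[16:],s[18:]  1  'e'
  17  s[18:],s[12:]  0  ''
  18  s[12:],s[10:]  1  'f'
  19  s[10:],s[17:]  2  'fe'
  20  s[17:],s[22:]  1  'f'
  21  s[22:],s[0:]  0  ''
  22  s[0:],s[14:]  1  'g'
  23  s[14:],s[24:]  1  'g'
  24  s[24:],s[19:]  0  ''
  25  s[19:],s[26:]  1  'h'
  26  s[26:],s[23:]  1  'h'
  27  s[23:],s[25:]  1  'h'

n(n+1)/2 = 28·29/2 = 406
Σ LCP = 0 + 1 + 1 + 2 + 0 + 1 + 1 + 1 + 1 + 0 + 0 + 0 + 1 + 2 + 1 + 2 + 1 + 0 + 1 + 2 + 1 + 0 + 1 + 1 + 0 + 1 + 1 + 1 = 24
distinct = 406 − 24 = 382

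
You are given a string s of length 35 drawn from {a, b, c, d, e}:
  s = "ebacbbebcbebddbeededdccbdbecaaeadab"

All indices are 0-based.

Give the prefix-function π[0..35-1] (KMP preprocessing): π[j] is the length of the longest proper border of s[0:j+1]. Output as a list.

[0, 0, 0, 0, 0, 0, 1, 2, 0, 0, 1, 2, 0, 0, 0, 1, 1, 0, 1, 0, 0, 0, 0, 0, 0, 0, 1, 0, 0, 0, 1, 0, 0, 0, 0]

π[0] = 0
j=1 s[j]='b': π[1]=0 (border '')
j=2 s[j]='a': π[2]=0 (border '')
j=3 s[j]='c': π[3]=0 (border '')
j=4 s[j]='b': π[4]=0 (border '')
j=5 s[j]='b': π[5]=0 (border '')
j=6 s[j]='e': π[6]=1 (border 'e')
j=7 s[j]='b': π[7]=2 (border 'eb')
j=8 s[j]='c': k: 2→0; π[8]=0 (border '')
j=9 s[j]='b': π[9]=0 (border '')
j=10 s[j]='e': π[10]=1 (border 'e')
j=11 s[j]='b': π[11]=2 (border 'eb')
j=12 s[j]='d': k: 2→0; π[12]=0 (border '')
j=13 s[j]='d': π[13]=0 (border '')
j=14 s[j]='b': π[14]=0 (border '')
j=15 s[j]='e': π[15]=1 (border 'e')
j=16 s[j]='e': k: 1→0; π[16]=1 (border 'e')
j=17 s[j]='d': k: 1→0; π[17]=0 (border '')
j=18 s[j]='e': π[18]=1 (border 'e')
j=19 s[j]='d': k: 1→0; π[19]=0 (border '')
j=20 s[j]='d': π[20]=0 (border '')
j=21 s[j]='c': π[21]=0 (border '')
j=22 s[j]='c': π[22]=0 (border '')
j=23 s[j]='b': π[23]=0 (border '')
j=24 s[j]='d': π[24]=0 (border '')
j=25 s[j]='b': π[25]=0 (border '')
j=26 s[j]='e': π[26]=1 (border 'e')
j=27 s[j]='c': k: 1→0; π[27]=0 (border '')
j=28 s[j]='a': π[28]=0 (border '')
j=29 s[j]='a': π[29]=0 (border '')
j=30 s[j]='e': π[30]=1 (border 'e')
j=31 s[j]='a': k: 1→0; π[31]=0 (border '')
j=32 s[j]='d': π[32]=0 (border '')
j=33 s[j]='a': π[33]=0 (border '')
j=34 s[j]='b': π[34]=0 (border '')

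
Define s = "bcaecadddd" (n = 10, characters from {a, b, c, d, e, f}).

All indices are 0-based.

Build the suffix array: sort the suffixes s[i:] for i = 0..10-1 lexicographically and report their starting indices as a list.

rank | idx | suffix
   0 |   5 | adddd
   1 |   2 | aecadddd
   2 |   0 | bcaecadddd
   3 |   4 | cadddd
   4 |   1 | caecadddd
   5 |   9 | d
   6 |   8 | dd
   7 |   7 | ddd
   8 |   6 | dddd
   9 |   3 | ecadddd

[5, 2, 0, 4, 1, 9, 8, 7, 6, 3]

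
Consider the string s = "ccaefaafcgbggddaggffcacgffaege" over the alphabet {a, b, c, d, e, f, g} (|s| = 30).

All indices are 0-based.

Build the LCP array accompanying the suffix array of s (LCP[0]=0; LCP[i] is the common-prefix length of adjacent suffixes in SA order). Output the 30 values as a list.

[0, 1, 1, 2, 1, 1, 0, 0, 2, 1, 1, 2, 0, 1, 0, 1, 1, 0, 2, 1, 2, 1, 2, 0, 1, 1, 1, 3, 1, 2]

rank | idx | suffix
   0 |   5 | aafcgbggddaggffcacgffaege
   1 |  21 | acgffaege
   2 |   2 | aefaafcgbggddaggffcacgffaege
   3 |  26 | aege
   4 |   6 | afcgbggddaggffcacgffaege
   5 |  15 | aggffcacgffaege
   6 |  10 | bggddaggffcacgffaege
   7 |  20 | cacgffaege
   8 |   1 | caefaafcgbggddaggffcacgffaege
   9 |   0 | ccaefaafcgbggddaggffcacgffaege
  10 |   8 | cgbggddaggffcacgffaege
  11 |  22 | cgffaege
  12 |  14 | daggffcacgffaege
  13 |  13 | ddaggffcacgffaege
  14 |  29 | e
  15 |   3 | efaafcgbggddaggffcacgffaege
  16 |  27 | ege
  17 |   4 | faafcgbggddaggffcacgffaege
  18 |  25 | faege
  19 |  19 | fcacgffaege
  20 |   7 | fcgbggddaggffcacgffaege
  21 |  24 | ffaege
  22 |  18 | ffcacgffaege
  23 |   9 | gbggddaggffcacgffaege
  24 |  12 | gddaggffcacgffaege
  25 |  28 | ge
  26 |  23 | gffaege
  27 |  17 | gffcacgffaege
  28 |  11 | ggddaggffcacgffaege
  29 |  16 | ggffcacgffaege

SA = [5, 21, 2, 26, 6, 15, 10, 20, 1, 0, 8, 22, 14, 13, 29, 3, 27, 4, 25, 19, 7, 24, 18, 9, 12, 28, 23, 17, 11, 16]
rank  pair      lcp
   1  s[5:],s[21:]  1  'a'
   2  s[21:],s[2:]  1  'a'
   3  s[2:],s[26:]  2  'ae'
   4  s[26:],s[6:]  1  'a'
   5  s[6:],s[15:]  1  'a'
   6  s[15:],s[10:]  0  ''
   7  s[10:],s[20:]  0  ''
   8  s[20:],s[1:]  2  'ca'
   9  s[1:],s[0:]  1  'c'
  10  s[0:],s[8:]  1  'c'
  11  s[8:],s[22:]  2  'cg'
  12  s[22:],s[14:]  0  ''
  13  s[14:],s[13:]  1  'd'
  14  s[13:],s[29:]  0  ''
  15  s[29:],s[3:]  1  'e'
  16  s[3:],s[27:]  1  'e'
  17  s[27:],s[4:]  0  ''
  18  s[4:],s[25:]  2  'fa'
  19  s[25:],s[19:]  1  'f'
  20  s[19:],s[7:]  2  'fc'
  21  s[7:],s[24:]  1  'f'
  22  s[24:],s[18:]  2  'ff'
  23  s[18:],s[9:]  0  ''
  24  s[9:],s[12:]  1  'g'
  25  s[12:],s[28:]  1  'g'
  26  s[28:],s[23:]  1  'g'
  27  s[23:],s[17:]  3  'gff'
  28  s[17:],s[11:]  1  'g'
  29  s[11:],s[16:]  2  'gg'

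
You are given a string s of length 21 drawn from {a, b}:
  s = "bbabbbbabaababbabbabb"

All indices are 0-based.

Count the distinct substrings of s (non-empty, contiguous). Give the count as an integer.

170

sorted suffixes:
  #0 SA[0]=9  'aababbabbabb'
  #1 SA[1]=7  'abaababbabbabb'
  #2 SA[2]=10  'ababbabbabb'
  #3 SA[3]=18  'abb'
  #4 SA[4]=15  'abbabb'
  #5 SA[5]=12  'abbabbabb'
  #6 SA[6]=2  'abbbbabaababbabbabb'
  #7 SA[7]=20  'b'
  #8 SA[8]=8  'baababbabbabb'
  #9 SA[9]=6  'babaababbabbabb'
  #10 SA[10]=17  'babb'
  #11 SA[11]=14  'babbabb'
  #12 SA[12]=11  'babbabbabb'
  #13 SA[13]=1  'babbbbabaababbabbabb'
  #14 SA[14]=19  'bb'
  #15 SA[15]=5  'bbabaababbabbabb'
  #16 SA[16]=16  'bbabb'
  #17 SA[17]=13  'bbabbabb'
  #18 SA[18]=0  'bbabbbbabaababbabbabb'
  #19 SA[19]=4  'bbbabaababbabbabb'
  #20 SA[20]=3  'bbbbabaababbabbabb'

SA = [9, 7, 10, 18, 15, 12, 2, 20, 8, 6, 17, 14, 11, 1, 19, 5, 16, 13, 0, 4, 3]
i: (SA[i-1],SA[i]) lcp shared
  1: (9,7) 1 'a'
  2: (7,10) 3 'aba'
  3: (10,18) 2 'ab'
  4: (18,15) 3 'abb'
  5: (15,12) 6 'abbabb'
  6: (12,2) 3 'abb'
  7: (2,20) 0 ''
  8: (20,8) 1 'b'
  9: (8,6) 2 'ba'
  10: (6,17) 3 'bab'
  11: (17,14) 4 'babb'
  12: (14,11) 7 'babbabb'
  13: (11,1) 4 'babb'
  14: (1,19) 1 'b'
  15: (19,5) 2 'bb'
  16: (5,16) 4 'bbab'
  17: (16,13) 5 'bbabb'
  18: (13,0) 5 'bbabb'
  19: (0,4) 2 'bb'
  20: (4,3) 3 'bbb'

n(n+1)/2 = 21·22/2 = 231
Σ LCP = 0 + 1 + 3 + 2 + 3 + 6 + 3 + 0 + 1 + 2 + 3 + 4 + 7 + 4 + 1 + 2 + 4 + 5 + 5 + 2 + 3 = 61
distinct = 231 − 61 = 170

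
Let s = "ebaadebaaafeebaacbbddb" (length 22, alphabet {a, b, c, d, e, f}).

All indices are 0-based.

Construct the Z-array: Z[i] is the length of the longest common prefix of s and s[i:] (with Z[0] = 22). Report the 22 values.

[22, 0, 0, 0, 0, 4, 0, 0, 0, 0, 0, 1, 4, 0, 0, 0, 0, 0, 0, 0, 0, 0]

Z[0]=22
i=1: outside box; Z[1]=0
i=2: outside box; Z[2]=0
i=3: outside box; Z[3]=0
i=4: outside box; Z[4]=0
i=5: outside box; Z[5]=4 scan→box=[5,9)
i=6: min(r-i=3, Z[1]=0)=0; Z[6]=0
i=7: min(r-i=2, Z[2]=0)=0; Z[7]=0
i=8: min(r-i=1, Z[3]=0)=0; Z[8]=0
i=9: outside box; Z[9]=0
i=10: outside box; Z[10]=0
i=11: outside box; Z[11]=1 scan→box=[11,12)
i=12: outside box; Z[12]=4 scan→box=[12,16)
i=13: min(r-i=3, Z[1]=0)=0; Z[13]=0
i=14: min(r-i=2, Z[2]=0)=0; Z[14]=0
i=15: min(r-i=1, Z[3]=0)=0; Z[15]=0
i=16: outside box; Z[16]=0
i=17: outside box; Z[17]=0
i=18: outside box; Z[18]=0
i=19: outside box; Z[19]=0
i=20: outside box; Z[20]=0
i=21: outside box; Z[21]=0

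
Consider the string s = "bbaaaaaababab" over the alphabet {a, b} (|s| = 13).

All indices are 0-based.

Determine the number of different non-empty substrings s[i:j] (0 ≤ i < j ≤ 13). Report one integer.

sorted suffixes:
  #0 SA[0]=2  'aaaaaababab'
  #1 SA[1]=3  'aaaaababab'
  #2 SA[2]=4  'aaaababab'
  #3 SA[3]=5  'aaababab'
  #4 SA[4]=6  'aababab'
  #5 SA[5]=11  'ab'
  #6 SA[6]=9  'abab'
  #7 SA[7]=7  'ababab'
  #8 SA[8]=12  'b'
  #9 SA[9]=1  'baaaaaababab'
  #10 SA[10]=10  'bab'
  #11 SA[11]=8  'babab'
  #12 SA[12]=0  'bbaaaaaababab'

SA = [2, 3, 4, 5, 6, 11, 9, 7, 12, 1, 10, 8, 0]
rank  pair      lcp
   1  s[2:],s[3:]  5  'aaaaa'
   2  s[3:],s[4:]  4  'aaaa'
   3  s[4:],s[5:]  3  'aaa'
   4  s[5:],s[6:]  2  'aa'
   5  s[6:],s[11:]  1  'a'
   6  s[11:],s[9:]  2  'ab'
   7  s[9:],s[7:]  4  'abab'
   8  s[7:],s[12:]  0  ''
   9  s[12:],s[1:]  1  'b'
  10  s[1:],s[10:]  2  'ba'
  11  s[10:],s[8:]  3  'bab'
  12  s[8:],s[0:]  1  'b'

n(n+1)/2 = 13·14/2 = 91
Σ LCP = 0 + 5 + 4 + 3 + 2 + 1 + 2 + 4 + 0 + 1 + 2 + 3 + 1 = 28
distinct = 91 − 28 = 63

63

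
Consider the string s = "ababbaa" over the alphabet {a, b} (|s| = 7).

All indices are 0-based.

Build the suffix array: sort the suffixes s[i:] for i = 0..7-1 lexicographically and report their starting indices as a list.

[6, 5, 0, 2, 4, 1, 3]

rank→(start, suffix):
  0 → (6, 'a')
  1 → (5, 'aa')
  2 → (0, 'ababbaa')
  3 → (2, 'abbaa')
  4 → (4, 'baa')
  5 → (1, 'babbaa')
  6 → (3, 'bbaa')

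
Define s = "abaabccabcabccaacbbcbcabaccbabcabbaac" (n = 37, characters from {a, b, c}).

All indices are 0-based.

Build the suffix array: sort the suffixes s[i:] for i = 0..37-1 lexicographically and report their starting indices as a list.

rank | idx | suffix
   0 |   2 | aabccabcabccaacbbcbcabaccbabcabbaac
   1 |  34 | aac
   2 |  14 | aacbbcbcabaccbabcabbaac
   3 |   0 | abaabccabcabccaacbbcbcabaccbabcabbaac
   4 |  22 | abaccbabcabbaac
   5 |  31 | abbaac
   6 |  28 | abcabbaac
   7 |   7 | abcabccaacbbcbcabaccbabcabbaac
   8 |  10 | abccaacbbcbcabaccbabcabbaac
   9 |   3 | abccabcabccaacbbcbcabaccbabcabbaac
  10 |  35 | ac
  11 |  15 | acbbcbcabaccbabcabbaac
  12 |  24 | accbabcabbaac
  13 |   1 | baabccabcabccaacbbcbcabaccbabcabbaac
  14 |  33 | baac
  15 |  27 | babcabbaac
  16 |  23 | baccbabcabbaac
  17 |  32 | bbaac
  18 |  17 | bbcbcabaccbabcabbaac
  19 |  20 | bcabaccbabcabbaac
  20 |  29 | bcabbaac
  21 |   8 | bcabccaacbbcbcabaccbabcabbaac
  22 |  18 | bcbcabaccbabcabbaac
  23 |  11 | bccaacbbcbcabaccbabcabbaac
  24 |   4 | bccabcabccaacbbcbcabaccbabcabbaac
  25 |  36 | c
  26 |  13 | caacbbcbcabaccbabcabbaac
  27 |  21 | cabaccbabcabbaac
  28 |  30 | cabbaac
  29 |   6 | cabcabccaacbbcbcabaccbabcabbaac
  30 |   9 | cabccaacbbcbcabaccbabcabbaac
  31 |  26 | cbabcabbaac
  32 |  16 | cbbcbcabaccbabcabbaac
  33 |  19 | cbcabaccbabcabbaac
  34 |  12 | ccaacbbcbcabaccbabcabbaac
  35 |   5 | ccabcabccaacbbcbcabaccbabcabbaac
  36 |  25 | ccbabcabbaac

[2, 34, 14, 0, 22, 31, 28, 7, 10, 3, 35, 15, 24, 1, 33, 27, 23, 32, 17, 20, 29, 8, 18, 11, 4, 36, 13, 21, 30, 6, 9, 26, 16, 19, 12, 5, 25]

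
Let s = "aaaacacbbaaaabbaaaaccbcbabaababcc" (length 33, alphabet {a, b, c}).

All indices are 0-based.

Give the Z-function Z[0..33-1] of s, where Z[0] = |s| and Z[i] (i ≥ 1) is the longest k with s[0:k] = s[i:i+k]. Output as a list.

Z[0]=33
i=1: outside box; Z[1]=3 grow→box=[1,4)
i=2: min(r-i=2, Z[1]=3)=2; Z[2]=2
i=3: min(r-i=1, Z[2]=2)=1; Z[3]=1
i=4: outside box; Z[4]=0
i=5: outside box; Z[5]=1 grow→box=[5,6)
i=6: outside box; Z[6]=0
i=7: outside box; Z[7]=0
i=8: outside box; Z[8]=0
i=9: outside box; Z[9]=4 grow→box=[9,13)
i=10: min(r-i=3, Z[1]=3)=3; Z[10]=3
i=11: min(r-i=2, Z[2]=2)=2; Z[11]=2
i=12: min(r-i=1, Z[3]=1)=1; Z[12]=1
i=13: outside box; Z[13]=0
i=14: outside box; Z[14]=0
i=15: outside box; Z[15]=5 grow→box=[15,20)
i=16: min(r-i=4, Z[1]=3)=3; Z[16]=3
i=17: min(r-i=3, Z[2]=2)=2; Z[17]=2
i=18: min(r-i=2, Z[3]=1)=1; Z[18]=1
i=19: min(r-i=1, Z[4]=0)=0; Z[19]=0
i=20: outside box; Z[20]=0
i=21: outside box; Z[21]=0
i=22: outside box; Z[22]=0
i=23: outside box; Z[23]=0
i=24: outside box; Z[24]=1 grow→box=[24,25)
i=25: outside box; Z[25]=0
i=26: outside box; Z[26]=2 grow→box=[26,28)
i=27: min(r-i=1, Z[1]=3)=1; Z[27]=1
i=28: outside box; Z[28]=0
i=29: outside box; Z[29]=1 grow→box=[29,30)
i=30: outside box; Z[30]=0
i=31: outside box; Z[31]=0
i=32: outside box; Z[32]=0

[33, 3, 2, 1, 0, 1, 0, 0, 0, 4, 3, 2, 1, 0, 0, 5, 3, 2, 1, 0, 0, 0, 0, 0, 1, 0, 2, 1, 0, 1, 0, 0, 0]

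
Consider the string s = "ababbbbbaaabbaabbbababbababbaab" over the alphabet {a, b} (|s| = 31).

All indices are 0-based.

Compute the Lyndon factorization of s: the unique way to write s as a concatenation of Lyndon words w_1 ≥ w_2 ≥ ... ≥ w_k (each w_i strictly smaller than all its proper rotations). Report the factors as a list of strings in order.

emit factor 1: 'ababbbbb' (i=0, period=8)
emit factor 2: 'aaabbaabbbababbababbaab' (i=8, period=23)

["ababbbbb", "aaabbaabbbababbababbaab"]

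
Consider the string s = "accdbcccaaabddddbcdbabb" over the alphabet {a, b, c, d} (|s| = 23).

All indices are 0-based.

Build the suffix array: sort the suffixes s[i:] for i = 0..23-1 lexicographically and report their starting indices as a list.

[8, 9, 20, 10, 0, 22, 19, 21, 4, 16, 11, 7, 6, 5, 1, 17, 2, 18, 3, 15, 14, 13, 12]

rank→(start, suffix):
  0 → (8, 'aaabddddbcdbabb')
  1 → (9, 'aabddddbcdbabb')
  2 → (20, 'abb')
  3 → (10, 'abddddbcdbabb')
  4 → (0, 'accdbcccaaabddddbcdbabb')
  5 → (22, 'b')
  6 → (19, 'babb')
  7 → (21, 'bb')
  8 → (4, 'bcccaaabddddbcdbabb')
  9 → (16, 'bcdbabb')
  10 → (11, 'bddddbcdbabb')
  11 → (7, 'caaabddddbcdbabb')
  12 → (6, 'ccaaabddddbcdbabb')
  13 → (5, 'cccaaabddddbcdbabb')
  14 → (1, 'ccdbcccaaabddddbcdbabb')
  15 → (17, 'cdbabb')
  16 → (2, 'cdbcccaaabddddbcdbabb')
  17 → (18, 'dbabb')
  18 → (3, 'dbcccaaabddddbcdbabb')
  19 → (15, 'dbcdbabb')
  20 → (14, 'ddbcdbabb')
  21 → (13, 'dddbcdbabb')
  22 → (12, 'ddddbcdbabb')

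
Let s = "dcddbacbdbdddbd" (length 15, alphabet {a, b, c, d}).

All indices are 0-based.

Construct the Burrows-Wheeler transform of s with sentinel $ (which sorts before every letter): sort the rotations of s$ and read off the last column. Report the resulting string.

rank  rotation          last
    0  $dcddbacbdbdddbd  d
    1  acbdbdddbd$dcddb  b
    2  bacbdbdddbd$dcdd  d
    3  bd$dcddbacbdbddd  d
    4  bdbdddbd$dcddbac  c
    5  bdddbd$dcddbacbd  d
    6  cbdbdddbd$dcddba  a
    7  cddbacbdbdddbd$d  d
    8  d$dcddbacbdbdddb  b
    9  dbacbdbdddbd$dcd  d
   10  dbd$dcddbacbdbdd  d
   11  dbdddbd$dcddbacb  b
   12  dcddbacbdbdddbd$  $
   13  ddbacbdbdddbd$dc  c
   14  ddbd$dcddbacbdbd  d
   15  dddbd$dcddbacbdb  b

dbddcdadbddb$cdb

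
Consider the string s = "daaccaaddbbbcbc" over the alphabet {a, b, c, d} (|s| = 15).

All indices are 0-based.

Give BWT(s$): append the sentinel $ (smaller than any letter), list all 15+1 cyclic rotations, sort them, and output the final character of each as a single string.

rank  rotation          last
    0  $daaccaaddbbbcbc  c
    1  aaccaaddbbbcbc$d  d
    2  aaddbbbcbc$daacc  c
    3  accaaddbbbcbc$da  a
    4  addbbbcbc$daacca  a
    5  bbbcbc$daaccaadd  d
    6  bbcbc$daaccaaddb  b
    7  bc$daaccaaddbbbc  c
    8  bcbc$daaccaaddbb  b
    9  c$daaccaaddbbbcb  b
   10  caaddbbbcbc$daac  c
   11  cbc$daaccaaddbbb  b
   12  ccaaddbbbcbc$daa  a
   13  daaccaaddbbbcbc$  $
   14  dbbbcbc$daaccaad  d
   15  ddbbbcbc$daaccaa  a

cdcaadbcbbcba$da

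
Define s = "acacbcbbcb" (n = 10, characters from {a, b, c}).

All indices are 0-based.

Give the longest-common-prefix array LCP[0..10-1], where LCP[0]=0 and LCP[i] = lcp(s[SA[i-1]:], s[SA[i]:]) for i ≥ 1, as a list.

rank→(start, suffix):
  0 → (0, 'acacbcbbcb')
  1 → (2, 'acbcbbcb')
  2 → (9, 'b')
  3 → (6, 'bbcb')
  4 → (7, 'bcb')
  5 → (4, 'bcbbcb')
  6 → (1, 'cacbcbbcb')
  7 → (8, 'cb')
  8 → (5, 'cbbcb')
  9 → (3, 'cbcbbcb')

SA = [0, 2, 9, 6, 7, 4, 1, 8, 5, 3]
rank  pair      lcp
   1  s[0:],s[2:]  2  'ac'
   2  s[2:],s[9:]  0  ''
   3  s[9:],s[6:]  1  'b'
   4  s[6:],s[7:]  1  'b'
   5  s[7:],s[4:]  3  'bcb'
   6  s[4:],s[1:]  0  ''
   7  s[1:],s[8:]  1  'c'
   8  s[8:],s[5:]  2  'cb'
   9  s[5:],s[3:]  2  'cb'

[0, 2, 0, 1, 1, 3, 0, 1, 2, 2]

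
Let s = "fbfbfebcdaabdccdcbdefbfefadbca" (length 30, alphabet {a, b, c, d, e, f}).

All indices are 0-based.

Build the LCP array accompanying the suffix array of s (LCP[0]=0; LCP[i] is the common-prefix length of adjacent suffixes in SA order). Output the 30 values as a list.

rank | idx | suffix
   0 |  29 | a
   1 |   9 | aabdccdcbdefbfefadbca
   2 |  10 | abdccdcbdefbfefadbca
   3 |  25 | adbca
   4 |  27 | bca
   5 |   6 | bcdaabdccdcbdefbfefadbca
   6 |  11 | bdccdcbdefbfefadbca
   7 |  17 | bdefbfefadbca
   8 |   1 | bfbfebcdaabdccdcbdefbfefadbca
   9 |   3 | bfebcdaabdccdcbdefbfefadbca
  10 |  21 | bfefadbca
  11 |  28 | ca
  12 |  16 | cbdefbfefadbca
  13 |  13 | ccdcbdefbfefadbca
  14 |   7 | cdaabdccdcbdefbfefadbca
  15 |  14 | cdcbdefbfefadbca
  16 |   8 | daabdccdcbdefbfefadbca
  17 |  26 | dbca
  18 |  15 | dcbdefbfefadbca
  19 |  12 | dccdcbdefbfefadbca
  20 |  18 | defbfefadbca
  21 |   5 | ebcdaabdccdcbdefbfefadbca
  22 |  23 | efadbca
  23 |  19 | efbfefadbca
  24 |  24 | fadbca
  25 |   0 | fbfbfebcdaabdccdcbdefbfefadbca
  26 |   2 | fbfebcdaabdccdcbdefbfefadbca
  27 |  20 | fbfefadbca
  28 |   4 | febcdaabdccdcbdefbfefadbca
  29 |  22 | fefadbca

SA = [29, 9, 10, 25, 27, 6, 11, 17, 1, 3, 21, 28, 16, 13, 7, 14, 8, 26, 15, 12, 18, 5, 23, 19, 24, 0, 2, 20, 4, 22]
i: (SA[i-1],SA[i]) lcp shared
  1: (29,9) 1 'a'
  2: (9,10) 1 'a'
  3: (10,25) 1 'a'
  4: (25,27) 0 ''
  5: (27,6) 2 'bc'
  6: (6,11) 1 'b'
  7: (11,17) 2 'bd'
  8: (17,1) 1 'b'
  9: (1,3) 2 'bf'
  10: (3,21) 3 'bfe'
  11: (21,28) 0 ''
  12: (28,16) 1 'c'
  13: (16,13) 1 'c'
  14: (13,7) 1 'c'
  15: (7,14) 2 'cd'
  16: (14,8) 0 ''
  17: (8,26) 1 'd'
  18: (26,15) 1 'd'
  19: (15,12) 2 'dc'
  20: (12,18) 1 'd'
  21: (18,5) 0 ''
  22: (5,23) 1 'e'
  23: (23,19) 2 'ef'
  24: (19,24) 0 ''
  25: (24,0) 1 'f'
  26: (0,2) 3 'fbf'
  27: (2,20) 4 'fbfe'
  28: (20,4) 1 'f'
  29: (4,22) 2 'fe'

[0, 1, 1, 1, 0, 2, 1, 2, 1, 2, 3, 0, 1, 1, 1, 2, 0, 1, 1, 2, 1, 0, 1, 2, 0, 1, 3, 4, 1, 2]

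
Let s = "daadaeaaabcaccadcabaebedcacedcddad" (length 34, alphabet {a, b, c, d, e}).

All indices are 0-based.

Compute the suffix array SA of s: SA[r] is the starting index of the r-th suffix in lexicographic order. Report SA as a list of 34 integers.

rank→(start, suffix):
  0 → (6, 'aaabcaccadcabaebedcacedcddad')
  1 → (7, 'aabcaccadcabaebedcacedcddad')
  2 → (1, 'aadaeaaabcaccadcabaebedcacedcddad')
  3 → (17, 'abaebedcacedcddad')
  4 → (8, 'abcaccadcabaebedcacedcddad')
  5 → (11, 'accadcabaebedcacedcddad')
  6 → (25, 'acedcddad')
  7 → (32, 'ad')
  8 → (2, 'adaeaaabcaccadcabaebedcacedcddad')
  9 → (14, 'adcabaebedcacedcddad')
  10 → (4, 'aeaaabcaccadcabaebedcacedcddad')
  11 → (19, 'aebedcacedcddad')
  12 → (18, 'baebedcacedcddad')
  13 → (9, 'bcaccadcabaebedcacedcddad')
  14 → (21, 'bedcacedcddad')
  15 → (16, 'cabaebedcacedcddad')
  16 → (10, 'caccadcabaebedcacedcddad')
  17 → (24, 'cacedcddad')
  18 → (13, 'cadcabaebedcacedcddad')
  19 → (12, 'ccadcabaebedcacedcddad')
  20 → (29, 'cddad')
  21 → (26, 'cedcddad')
  22 → (33, 'd')
  23 → (0, 'daadaeaaabcaccadcabaebedcacedcddad')
  24 → (31, 'dad')
  25 → (3, 'daeaaabcaccadcabaebedcacedcddad')
  26 → (15, 'dcabaebedcacedcddad')
  27 → (23, 'dcacedcddad')
  28 → (28, 'dcddad')
  29 → (30, 'ddad')
  30 → (5, 'eaaabcaccadcabaebedcacedcddad')
  31 → (20, 'ebedcacedcddad')
  32 → (22, 'edcacedcddad')
  33 → (27, 'edcddad')

[6, 7, 1, 17, 8, 11, 25, 32, 2, 14, 4, 19, 18, 9, 21, 16, 10, 24, 13, 12, 29, 26, 33, 0, 31, 3, 15, 23, 28, 30, 5, 20, 22, 27]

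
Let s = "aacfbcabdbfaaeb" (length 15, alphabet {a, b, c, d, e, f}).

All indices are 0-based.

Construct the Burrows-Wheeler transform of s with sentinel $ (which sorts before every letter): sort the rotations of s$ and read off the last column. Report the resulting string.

b$fcaaefadbababc

rank  rotation          last
    0  $aacfbcabdbfaaeb  b
    1  aacfbcabdbfaaeb$  $
    2  aaeb$aacfbcabdbf  f
    3  abdbfaaeb$aacfbc  c
    4  acfbcabdbfaaeb$a  a
    5  aeb$aacfbcabdbfa  a
    6  b$aacfbcabdbfaae  e
    7  bcabdbfaaeb$aacf  f
    8  bdbfaaeb$aacfbca  a
    9  bfaaeb$aacfbcabd  d
   10  cabdbfaaeb$aacfb  b
   11  cfbcabdbfaaeb$aa  a
   12  dbfaaeb$aacfbcab  b
   13  eb$aacfbcabdbfaa  a
   14  faaeb$aacfbcabdb  b
   15  fbcabdbfaaeb$aac  c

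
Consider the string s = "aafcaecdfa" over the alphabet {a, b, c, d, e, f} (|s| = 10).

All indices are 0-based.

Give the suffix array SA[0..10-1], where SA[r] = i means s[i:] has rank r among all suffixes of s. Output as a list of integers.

[9, 0, 4, 1, 3, 6, 7, 5, 8, 2]

rank→(start, suffix):
  0 → (9, 'a')
  1 → (0, 'aafcaecdfa')
  2 → (4, 'aecdfa')
  3 → (1, 'afcaecdfa')
  4 → (3, 'caecdfa')
  5 → (6, 'cdfa')
  6 → (7, 'dfa')
  7 → (5, 'ecdfa')
  8 → (8, 'fa')
  9 → (2, 'fcaecdfa')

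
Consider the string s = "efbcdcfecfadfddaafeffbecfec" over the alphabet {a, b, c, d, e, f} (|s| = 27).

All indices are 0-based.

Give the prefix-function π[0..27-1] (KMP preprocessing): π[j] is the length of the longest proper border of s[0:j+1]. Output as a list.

[0, 0, 0, 0, 0, 0, 0, 1, 0, 0, 0, 0, 0, 0, 0, 0, 0, 0, 1, 2, 0, 0, 1, 0, 0, 1, 0]

π[0] = 0
j=1 s[j]='f': π[1]=0 (border '')
j=2 s[j]='b': π[2]=0 (border '')
j=3 s[j]='c': π[3]=0 (border '')
j=4 s[j]='d': π[4]=0 (border '')
j=5 s[j]='c': π[5]=0 (border '')
j=6 s[j]='f': π[6]=0 (border '')
j=7 s[j]='e': π[7]=1 (border 'e')
j=8 s[j]='c': k: 1→0; π[8]=0 (border '')
j=9 s[j]='f': π[9]=0 (border '')
j=10 s[j]='a': π[10]=0 (border '')
j=11 s[j]='d': π[11]=0 (border '')
j=12 s[j]='f': π[12]=0 (border '')
j=13 s[j]='d': π[13]=0 (border '')
j=14 s[j]='d': π[14]=0 (border '')
j=15 s[j]='a': π[15]=0 (border '')
j=16 s[j]='a': π[16]=0 (border '')
j=17 s[j]='f': π[17]=0 (border '')
j=18 s[j]='e': π[18]=1 (border 'e')
j=19 s[j]='f': π[19]=2 (border 'ef')
j=20 s[j]='f': k: 2→0; π[20]=0 (border '')
j=21 s[j]='b': π[21]=0 (border '')
j=22 s[j]='e': π[22]=1 (border 'e')
j=23 s[j]='c': k: 1→0; π[23]=0 (border '')
j=24 s[j]='f': π[24]=0 (border '')
j=25 s[j]='e': π[25]=1 (border 'e')
j=26 s[j]='c': k: 1→0; π[26]=0 (border '')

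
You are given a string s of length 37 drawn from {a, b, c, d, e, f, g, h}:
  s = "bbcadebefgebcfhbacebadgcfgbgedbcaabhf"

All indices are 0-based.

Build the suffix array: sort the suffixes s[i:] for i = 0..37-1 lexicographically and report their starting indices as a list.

rank→(start, suffix):
  0 → (32, 'aabhf')
  1 → (33, 'abhf')
  2 → (16, 'acebadgcfgbgedbcaabhf')
  3 → (3, 'adebefgebcfhbacebadgcfgbgedbcaabhf')
  4 → (20, 'adgcfgbgedbcaabhf')
  5 → (15, 'bacebadgcfgbgedbcaabhf')
  6 → (19, 'badgcfgbgedbcaabhf')
  7 → (0, 'bbcadebefgebcfhbacebadgcfgbgedbcaabhf')
  8 → (30, 'bcaabhf')
  9 → (1, 'bcadebefgebcfhbacebadgcfgbgedbcaabhf')
  10 → (11, 'bcfhbacebadgcfgbgedbcaabhf')
  11 → (6, 'befgebcfhbacebadgcfgbgedbcaabhf')
  12 → (26, 'bgedbcaabhf')
  13 → (34, 'bhf')
  14 → (31, 'caabhf')
  15 → (2, 'cadebefgebcfhbacebadgcfgbgedbcaabhf')
  16 → (17, 'cebadgcfgbgedbcaabhf')
  17 → (23, 'cfgbgedbcaabhf')
  18 → (12, 'cfhbacebadgcfgbgedbcaabhf')
  19 → (29, 'dbcaabhf')
  20 → (4, 'debefgebcfhbacebadgcfgbgedbcaabhf')
  21 → (21, 'dgcfgbgedbcaabhf')
  22 → (18, 'ebadgcfgbgedbcaabhf')
  23 → (10, 'ebcfhbacebadgcfgbgedbcaabhf')
  24 → (5, 'ebefgebcfhbacebadgcfgbgedbcaabhf')
  25 → (28, 'edbcaabhf')
  26 → (7, 'efgebcfhbacebadgcfgbgedbcaabhf')
  27 → (36, 'f')
  28 → (24, 'fgbgedbcaabhf')
  29 → (8, 'fgebcfhbacebadgcfgbgedbcaabhf')
  30 → (13, 'fhbacebadgcfgbgedbcaabhf')
  31 → (25, 'gbgedbcaabhf')
  32 → (22, 'gcfgbgedbcaabhf')
  33 → (9, 'gebcfhbacebadgcfgbgedbcaabhf')
  34 → (27, 'gedbcaabhf')
  35 → (14, 'hbacebadgcfgbgedbcaabhf')
  36 → (35, 'hf')

[32, 33, 16, 3, 20, 15, 19, 0, 30, 1, 11, 6, 26, 34, 31, 2, 17, 23, 12, 29, 4, 21, 18, 10, 5, 28, 7, 36, 24, 8, 13, 25, 22, 9, 27, 14, 35]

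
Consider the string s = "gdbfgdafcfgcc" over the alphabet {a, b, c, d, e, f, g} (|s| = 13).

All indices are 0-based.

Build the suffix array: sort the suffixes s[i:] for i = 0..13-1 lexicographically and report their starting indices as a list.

rank | idx | suffix
   0 |   6 | afcfgcc
   1 |   2 | bfgdafcfgcc
   2 |  12 | c
   3 |  11 | cc
   4 |   8 | cfgcc
   5 |   5 | dafcfgcc
   6 |   1 | dbfgdafcfgcc
   7 |   7 | fcfgcc
   8 |   9 | fgcc
   9 |   3 | fgdafcfgcc
  10 |  10 | gcc
  11 |   4 | gdafcfgcc
  12 |   0 | gdbfgdafcfgcc

[6, 2, 12, 11, 8, 5, 1, 7, 9, 3, 10, 4, 0]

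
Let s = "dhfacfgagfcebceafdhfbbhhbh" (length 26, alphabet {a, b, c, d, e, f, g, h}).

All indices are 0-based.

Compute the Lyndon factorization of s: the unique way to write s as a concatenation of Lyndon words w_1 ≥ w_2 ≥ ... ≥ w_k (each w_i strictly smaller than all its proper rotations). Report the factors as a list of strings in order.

emit factor 1: 'dhf' (i=0, period=3)
emit factor 2: 'acfgagfcebceafdhfbbhhbh' (i=3, period=23)

["dhf", "acfgagfcebceafdhfbbhhbh"]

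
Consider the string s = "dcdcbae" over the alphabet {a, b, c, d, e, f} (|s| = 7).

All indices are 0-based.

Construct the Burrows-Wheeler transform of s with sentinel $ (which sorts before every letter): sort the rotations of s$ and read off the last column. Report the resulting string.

ebcddc$a

rank  rotation  last
    0  $dcdcbae  e
    1  ae$dcdcb  b
    2  bae$dcdc  c
    3  cbae$dcd  d
    4  cdcbae$d  d
    5  dcbae$dc  c
    6  dcdcbae$  $
    7  e$dcdcba  a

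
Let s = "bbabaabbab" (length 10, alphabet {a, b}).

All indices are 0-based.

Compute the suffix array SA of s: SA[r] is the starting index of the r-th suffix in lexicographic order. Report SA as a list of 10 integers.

rank→(start, suffix):
  0 → (4, 'aabbab')
  1 → (8, 'ab')
  2 → (2, 'abaabbab')
  3 → (5, 'abbab')
  4 → (9, 'b')
  5 → (3, 'baabbab')
  6 → (7, 'bab')
  7 → (1, 'babaabbab')
  8 → (6, 'bbab')
  9 → (0, 'bbabaabbab')

[4, 8, 2, 5, 9, 3, 7, 1, 6, 0]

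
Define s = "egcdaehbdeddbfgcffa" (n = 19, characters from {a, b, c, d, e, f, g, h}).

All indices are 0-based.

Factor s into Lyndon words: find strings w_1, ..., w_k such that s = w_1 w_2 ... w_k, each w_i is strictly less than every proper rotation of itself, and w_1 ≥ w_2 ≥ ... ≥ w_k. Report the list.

emit factor 1: 'eg' (i=0, period=2)
emit factor 2: 'cd' (i=2, period=2)
emit factor 3: 'aehbdeddbfgcff' (i=4, period=14)
emit factor 4: 'a' (i=18, period=1)

["eg", "cd", "aehbdeddbfgcff", "a"]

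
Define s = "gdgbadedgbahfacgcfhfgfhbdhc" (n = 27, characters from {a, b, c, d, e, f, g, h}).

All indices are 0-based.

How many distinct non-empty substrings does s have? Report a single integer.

351

rank→(start, suffix):
  0 → (13, 'acgcfhfgfhbdhc')
  1 → (4, 'adedgbahfacgcfhfgfhbdhc')
  2 → (10, 'ahfacgcfhfgfhbdhc')
  3 → (3, 'badedgbahfacgcfhfgfhbdhc')
  4 → (9, 'bahfacgcfhfgfhbdhc')
  5 → (23, 'bdhc')
  6 → (26, 'c')
  7 → (16, 'cfhfgfhbdhc')
  8 → (14, 'cgcfhfgfhbdhc')
  9 → (5, 'dedgbahfacgcfhfgfhbdhc')
  10 → (1, 'dgbadedgbahfacgcfhfgfhbdhc')
  11 → (7, 'dgbahfacgcfhfgfhbdhc')
  12 → (24, 'dhc')
  13 → (6, 'edgbahfacgcfhfgfhbdhc')
  14 → (12, 'facgcfhfgfhbdhc')
  15 → (19, 'fgfhbdhc')
  16 → (21, 'fhbdhc')
  17 → (17, 'fhfgfhbdhc')
  18 → (2, 'gbadedgbahfacgcfhfgfhbdhc')
  19 → (8, 'gbahfacgcfhfgfhbdhc')
  20 → (15, 'gcfhfgfhbdhc')
  21 → (0, 'gdgbadedgbahfacgcfhfgfhbdhc')
  22 → (20, 'gfhbdhc')
  23 → (22, 'hbdhc')
  24 → (25, 'hc')
  25 → (11, 'hfacgcfhfgfhbdhc')
  26 → (18, 'hfgfhbdhc')

SA = [13, 4, 10, 3, 9, 23, 26, 16, 14, 5, 1, 7, 24, 6, 12, 19, 21, 17, 2, 8, 15, 0, 20, 22, 25, 11, 18]
[i] adj suffixes → lcp
  [1] 13/4 → 1 ('a')
  [2] 4/10 → 1 ('a')
  [3] 10/3 → 0 ('')
  [4] 3/9 → 2 ('ba')
  [5] 9/23 → 1 ('b')
  [6] 23/26 → 0 ('')
  [7] 26/16 → 1 ('c')
  [8] 16/14 → 1 ('c')
  [9] 14/5 → 0 ('')
  [10] 5/1 → 1 ('d')
  [11] 1/7 → 4 ('dgba')
  [12] 7/24 → 1 ('d')
  [13] 24/6 → 0 ('')
  [14] 6/12 → 0 ('')
  [15] 12/19 → 1 ('f')
  [16] 19/21 → 1 ('f')
  [17] 21/17 → 2 ('fh')
  [18] 17/2 → 0 ('')
  [19] 2/8 → 3 ('gba')
  [20] 8/15 → 1 ('g')
  [21] 15/0 → 1 ('g')
  [22] 0/20 → 1 ('g')
  [23] 20/22 → 0 ('')
  [24] 22/25 → 1 ('h')
  [25] 25/11 → 1 ('h')
  [26] 11/18 → 2 ('hf')

n(n+1)/2 = 27·28/2 = 378
Σ LCP = 0 + 1 + 1 + 0 + 2 + 1 + 0 + 1 + 1 + 0 + 1 + 4 + 1 + 0 + 0 + 1 + 1 + 2 + 0 + 3 + 1 + 1 + 1 + 0 + 1 + 1 + 2 = 27
distinct = 378 − 27 = 351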